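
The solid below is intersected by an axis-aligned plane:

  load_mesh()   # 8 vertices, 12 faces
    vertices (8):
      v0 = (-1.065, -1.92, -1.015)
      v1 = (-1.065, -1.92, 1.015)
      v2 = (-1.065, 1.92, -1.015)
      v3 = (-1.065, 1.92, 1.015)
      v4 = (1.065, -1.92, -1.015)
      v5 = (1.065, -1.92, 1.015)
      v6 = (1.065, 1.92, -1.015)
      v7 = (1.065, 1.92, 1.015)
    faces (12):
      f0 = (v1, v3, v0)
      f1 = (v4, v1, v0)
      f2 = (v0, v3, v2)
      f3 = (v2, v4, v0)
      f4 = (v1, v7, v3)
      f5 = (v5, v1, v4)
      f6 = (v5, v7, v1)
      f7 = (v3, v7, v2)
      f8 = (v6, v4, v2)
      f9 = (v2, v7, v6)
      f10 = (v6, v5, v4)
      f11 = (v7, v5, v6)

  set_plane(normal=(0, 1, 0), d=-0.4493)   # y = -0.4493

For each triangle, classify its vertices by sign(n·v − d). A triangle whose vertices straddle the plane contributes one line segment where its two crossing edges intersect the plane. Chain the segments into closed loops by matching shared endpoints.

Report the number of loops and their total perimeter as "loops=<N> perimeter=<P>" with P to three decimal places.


Straddling triangles (8 of 12):
  (v1,v3,v0) [-+-] → (-1.065, -0.4493, 1.015)–(-1.065, -0.4493, -0.237521)  len=1.2525
  (v0,v3,v2) [-++] → (-1.065, -0.4493, -0.237521)–(-1.065, -0.4493, -1.015)  len=0.7775
  (v2,v4,v0) [+--] → (0.249221, -0.4493, -1.015)–(-1.065, -0.4493, -1.015)  len=1.3142
  (v1,v7,v3) [-++] → (-0.249221, -0.4493, 1.015)–(-1.065, -0.4493, 1.015)  len=0.8158
  (v5,v7,v1) [-+-] → (1.065, -0.4493, 1.015)–(-0.249221, -0.4493, 1.015)  len=1.3142
  (v6,v4,v2) [+-+] → (1.065, -0.4493, -1.015)–(0.249221, -0.4493, -1.015)  len=0.8158
  (v6,v5,v4) [+--] → (1.065, -0.4493, 0.237521)–(1.065, -0.4493, -1.015)  len=1.2525
  (v7,v5,v6) [+-+] → (1.065, -0.4493, 1.015)–(1.065, -0.4493, 0.237521)  len=0.7775

Chained into 1 loop(s):
  loop 1: 8 segments, perimeter = 8.3200
Total perimeter = 8.320

loops=1 perimeter=8.320


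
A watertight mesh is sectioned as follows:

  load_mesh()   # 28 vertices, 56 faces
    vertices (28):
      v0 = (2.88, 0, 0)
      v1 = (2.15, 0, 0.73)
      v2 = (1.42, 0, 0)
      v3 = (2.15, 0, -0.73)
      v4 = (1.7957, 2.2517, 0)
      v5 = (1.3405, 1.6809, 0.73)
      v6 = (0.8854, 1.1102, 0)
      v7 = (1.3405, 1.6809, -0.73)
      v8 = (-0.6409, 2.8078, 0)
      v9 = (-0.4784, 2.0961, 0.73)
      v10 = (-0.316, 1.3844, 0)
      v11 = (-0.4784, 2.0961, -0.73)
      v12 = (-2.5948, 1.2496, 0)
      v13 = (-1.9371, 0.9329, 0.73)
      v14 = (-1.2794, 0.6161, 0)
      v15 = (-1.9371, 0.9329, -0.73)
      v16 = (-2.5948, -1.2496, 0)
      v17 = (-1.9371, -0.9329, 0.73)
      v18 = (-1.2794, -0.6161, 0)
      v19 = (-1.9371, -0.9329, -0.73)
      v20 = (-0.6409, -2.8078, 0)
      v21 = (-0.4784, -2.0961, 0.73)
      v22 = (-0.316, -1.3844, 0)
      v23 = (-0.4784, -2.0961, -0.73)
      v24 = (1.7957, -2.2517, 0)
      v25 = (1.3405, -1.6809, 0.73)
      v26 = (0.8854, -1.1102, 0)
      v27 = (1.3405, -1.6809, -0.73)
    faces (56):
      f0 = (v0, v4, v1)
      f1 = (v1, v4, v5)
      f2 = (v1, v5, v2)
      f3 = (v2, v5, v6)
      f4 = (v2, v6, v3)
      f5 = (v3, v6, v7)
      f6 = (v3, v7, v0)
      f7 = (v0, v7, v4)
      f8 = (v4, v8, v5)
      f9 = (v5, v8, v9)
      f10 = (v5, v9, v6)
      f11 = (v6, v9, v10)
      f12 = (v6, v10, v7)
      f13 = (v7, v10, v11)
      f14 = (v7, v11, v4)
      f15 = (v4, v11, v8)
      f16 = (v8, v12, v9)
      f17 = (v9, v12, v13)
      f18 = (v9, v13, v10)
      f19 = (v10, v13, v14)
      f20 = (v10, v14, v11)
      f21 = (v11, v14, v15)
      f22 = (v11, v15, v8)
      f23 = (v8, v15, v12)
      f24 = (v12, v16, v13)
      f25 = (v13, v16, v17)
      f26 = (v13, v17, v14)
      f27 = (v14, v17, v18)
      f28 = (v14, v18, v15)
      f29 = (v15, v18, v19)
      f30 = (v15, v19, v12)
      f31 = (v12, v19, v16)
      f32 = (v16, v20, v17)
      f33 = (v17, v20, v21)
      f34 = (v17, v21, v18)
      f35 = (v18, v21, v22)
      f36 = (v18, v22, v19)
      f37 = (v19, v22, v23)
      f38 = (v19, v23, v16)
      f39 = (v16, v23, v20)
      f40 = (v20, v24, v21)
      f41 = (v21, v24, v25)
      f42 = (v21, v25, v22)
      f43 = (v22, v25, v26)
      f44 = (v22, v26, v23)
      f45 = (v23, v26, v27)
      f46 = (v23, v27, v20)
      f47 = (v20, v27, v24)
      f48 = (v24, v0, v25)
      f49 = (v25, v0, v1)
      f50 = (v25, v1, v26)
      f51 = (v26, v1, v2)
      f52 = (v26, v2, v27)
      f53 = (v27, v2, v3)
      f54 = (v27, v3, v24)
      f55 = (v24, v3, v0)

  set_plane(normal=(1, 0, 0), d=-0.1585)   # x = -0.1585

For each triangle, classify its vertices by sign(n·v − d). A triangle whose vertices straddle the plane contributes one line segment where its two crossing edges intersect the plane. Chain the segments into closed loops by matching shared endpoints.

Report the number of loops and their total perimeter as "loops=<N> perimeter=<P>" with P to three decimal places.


loops=2 perimeter=7.952

Straddling triangles (16 of 56):
  (v4,v8,v5) [+-+] → (-0.1585, 2.6977, 0)–(-0.1585, 2.53344, 0.177729)  len=0.2420
  (v5,v8,v9) [+--] → (-0.1585, 2.53344, 0.177729)–(-0.1585, 2.02308, 0.73)  len=0.7520
  (v5,v9,v6) [+-+] → (-0.1585, 2.02308, 0.73)–(-0.1585, 1.86484, 0.558767)  len=0.2331
  (v6,v9,v10) [+--] → (-0.1585, 1.86484, 0.558767)–(-0.1585, 1.34845, 0)  len=0.7608
  (v6,v10,v7) [+-+] → (-0.1585, 1.34845, 0)–(-0.1585, 1.41259, -0.0694084)  len=0.0945
  (v7,v10,v11) [+--] → (-0.1585, 1.41259, -0.0694084)–(-0.1585, 2.02308, -0.73)  len=0.8995
  (v7,v11,v4) [+-+] → (-0.1585, 2.02308, -0.73)–(-0.1585, 2.11799, -0.62731)  len=0.1398
  (v4,v11,v8) [+--] → (-0.1585, 2.11799, -0.62731)–(-0.1585, 2.6977, 0)  len=0.8542
  (v20,v24,v21) [-+-] → (-0.1585, -2.6977, 0)–(-0.1585, -2.11799, 0.62731)  len=0.8542
  (v21,v24,v25) [-++] → (-0.1585, -2.11799, 0.62731)–(-0.1585, -2.02308, 0.73)  len=0.1398
  (v21,v25,v22) [-+-] → (-0.1585, -2.02308, 0.73)–(-0.1585, -1.41259, 0.0694084)  len=0.8995
  (v22,v25,v26) [-++] → (-0.1585, -1.41259, 0.0694084)–(-0.1585, -1.34845, 0)  len=0.0945
  (v22,v26,v23) [-+-] → (-0.1585, -1.34845, 0)–(-0.1585, -1.86484, -0.558767)  len=0.7608
  (v23,v26,v27) [-++] → (-0.1585, -1.86484, -0.558767)–(-0.1585, -2.02308, -0.73)  len=0.2331
  (v23,v27,v20) [-+-] → (-0.1585, -2.02308, -0.73)–(-0.1585, -2.53344, -0.177729)  len=0.7520
  (v20,v27,v24) [-++] → (-0.1585, -2.53344, -0.177729)–(-0.1585, -2.6977, 0)  len=0.2420

Chained into 2 loop(s):
  loop 1: 8 segments, perimeter = 3.9760
  loop 2: 8 segments, perimeter = 3.9760
Total perimeter = 7.952


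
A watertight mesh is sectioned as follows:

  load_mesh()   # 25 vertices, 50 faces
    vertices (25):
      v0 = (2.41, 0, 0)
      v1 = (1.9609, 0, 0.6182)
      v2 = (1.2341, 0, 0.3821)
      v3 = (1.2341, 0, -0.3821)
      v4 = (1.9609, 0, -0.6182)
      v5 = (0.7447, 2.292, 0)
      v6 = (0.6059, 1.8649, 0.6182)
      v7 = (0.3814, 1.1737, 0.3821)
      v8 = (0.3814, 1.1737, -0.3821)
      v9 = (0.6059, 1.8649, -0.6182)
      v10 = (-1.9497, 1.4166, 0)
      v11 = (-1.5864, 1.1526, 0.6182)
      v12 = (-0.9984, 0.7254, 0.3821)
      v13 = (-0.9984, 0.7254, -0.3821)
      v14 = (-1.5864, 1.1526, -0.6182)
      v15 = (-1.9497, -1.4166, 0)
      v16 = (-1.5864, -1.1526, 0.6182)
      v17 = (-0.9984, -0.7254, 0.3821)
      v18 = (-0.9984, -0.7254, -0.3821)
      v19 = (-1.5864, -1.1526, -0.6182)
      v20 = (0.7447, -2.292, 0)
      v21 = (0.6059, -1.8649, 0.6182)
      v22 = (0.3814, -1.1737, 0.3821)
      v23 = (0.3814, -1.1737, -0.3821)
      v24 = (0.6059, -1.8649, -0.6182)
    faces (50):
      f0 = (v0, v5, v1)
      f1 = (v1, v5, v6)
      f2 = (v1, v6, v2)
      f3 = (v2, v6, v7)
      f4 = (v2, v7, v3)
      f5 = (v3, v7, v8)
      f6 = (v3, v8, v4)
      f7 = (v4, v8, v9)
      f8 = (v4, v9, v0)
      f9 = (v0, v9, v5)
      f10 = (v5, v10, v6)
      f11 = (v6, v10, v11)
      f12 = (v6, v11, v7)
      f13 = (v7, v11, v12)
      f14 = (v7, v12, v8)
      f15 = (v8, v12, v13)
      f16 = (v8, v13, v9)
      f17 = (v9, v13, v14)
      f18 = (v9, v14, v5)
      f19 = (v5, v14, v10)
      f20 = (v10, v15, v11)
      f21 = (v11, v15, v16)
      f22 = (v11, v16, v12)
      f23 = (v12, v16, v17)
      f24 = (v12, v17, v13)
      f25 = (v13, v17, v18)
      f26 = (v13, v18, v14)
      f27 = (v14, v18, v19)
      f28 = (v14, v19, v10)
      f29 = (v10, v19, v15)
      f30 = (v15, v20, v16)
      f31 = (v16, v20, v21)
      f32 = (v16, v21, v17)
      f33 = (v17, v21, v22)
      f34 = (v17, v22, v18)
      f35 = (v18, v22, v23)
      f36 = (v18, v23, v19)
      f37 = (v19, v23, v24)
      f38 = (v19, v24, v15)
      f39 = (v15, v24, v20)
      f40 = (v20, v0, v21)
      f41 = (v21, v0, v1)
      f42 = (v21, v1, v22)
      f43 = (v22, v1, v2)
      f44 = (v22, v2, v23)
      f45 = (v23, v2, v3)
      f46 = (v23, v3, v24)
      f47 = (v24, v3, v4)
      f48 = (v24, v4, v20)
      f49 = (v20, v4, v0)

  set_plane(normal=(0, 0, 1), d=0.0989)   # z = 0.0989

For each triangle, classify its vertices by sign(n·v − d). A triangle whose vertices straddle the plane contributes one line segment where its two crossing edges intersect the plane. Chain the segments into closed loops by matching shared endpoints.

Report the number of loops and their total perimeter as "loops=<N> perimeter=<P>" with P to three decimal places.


Straddling triangles (20 of 50):
  (v0,v5,v1) [--+] → (0.939268, 1.92532, 0.0989)–(2.33815, 0, 0.0989)  len=2.3799
  (v1,v5,v6) [+-+] → (0.939268, 1.92532, 0.0989)–(0.722495, 2.22367, 0.0989)  len=0.3688
  (v2,v7,v3) [++-] → (0.697397, 0.738746, 0.0989)–(1.2341, 0, 0.0989)  len=0.9131
  (v3,v7,v8) [-+-] → (0.697397, 0.738746, 0.0989)–(0.3814, 1.1737, 0.0989)  len=0.5376
  (v5,v10,v6) [--+] → (-1.54085, 1.48832, 0.0989)–(0.722495, 2.22367, 0.0989)  len=2.3798
  (v6,v10,v11) [+-+] → (-1.54085, 1.48832, 0.0989)–(-1.89158, 1.37437, 0.0989)  len=0.3688
  (v7,v12,v8) [++-] → (-0.487069, 0.891533, 0.0989)–(0.3814, 1.1737, 0.0989)  len=0.9132
  (v8,v12,v13) [-+-] → (-0.487069, 0.891533, 0.0989)–(-0.9984, 0.7254, 0.0989)  len=0.5376
  (v10,v15,v11) [--+] → (-1.89158, -1.00558, 0.0989)–(-1.89158, 1.37437, 0.0989)  len=2.3799
  (v11,v15,v16) [+-+] → (-1.89158, -1.00558, 0.0989)–(-1.89158, -1.37437, 0.0989)  len=0.3688
  (v12,v17,v13) [++-] → (-0.9984, -0.187757, 0.0989)–(-0.9984, 0.7254, 0.0989)  len=0.9132
  (v13,v17,v18) [-+-] → (-0.9984, -0.187757, 0.0989)–(-0.9984, -0.7254, 0.0989)  len=0.5376
  (v15,v20,v16) [--+] → (0.371769, -2.10972, 0.0989)–(-1.89158, -1.37437, 0.0989)  len=2.3798
  (v16,v20,v21) [+-+] → (0.371769, -2.10972, 0.0989)–(0.722495, -2.22367, 0.0989)  len=0.3688
  (v17,v22,v18) [++-] → (-0.129931, -1.00757, 0.0989)–(-0.9984, -0.7254, 0.0989)  len=0.9132
  (v18,v22,v23) [-+-] → (-0.129931, -1.00757, 0.0989)–(0.3814, -1.1737, 0.0989)  len=0.5376
  (v20,v0,v21) [--+] → (2.12138, -0.298348, 0.0989)–(0.722495, -2.22367, 0.0989)  len=2.3799
  (v21,v0,v1) [+-+] → (2.12138, -0.298348, 0.0989)–(2.33815, 0, 0.0989)  len=0.3688
  (v22,v2,v23) [++-] → (0.918103, -0.434954, 0.0989)–(0.3814, -1.1737, 0.0989)  len=0.9131
  (v23,v2,v3) [-+-] → (0.918103, -0.434954, 0.0989)–(1.2341, 0, 0.0989)  len=0.5376

Chained into 2 loop(s):
  loop 1: 10 segments, perimeter = 13.7432
  loop 2: 10 segments, perimeter = 7.2539
Total perimeter = 20.997

loops=2 perimeter=20.997


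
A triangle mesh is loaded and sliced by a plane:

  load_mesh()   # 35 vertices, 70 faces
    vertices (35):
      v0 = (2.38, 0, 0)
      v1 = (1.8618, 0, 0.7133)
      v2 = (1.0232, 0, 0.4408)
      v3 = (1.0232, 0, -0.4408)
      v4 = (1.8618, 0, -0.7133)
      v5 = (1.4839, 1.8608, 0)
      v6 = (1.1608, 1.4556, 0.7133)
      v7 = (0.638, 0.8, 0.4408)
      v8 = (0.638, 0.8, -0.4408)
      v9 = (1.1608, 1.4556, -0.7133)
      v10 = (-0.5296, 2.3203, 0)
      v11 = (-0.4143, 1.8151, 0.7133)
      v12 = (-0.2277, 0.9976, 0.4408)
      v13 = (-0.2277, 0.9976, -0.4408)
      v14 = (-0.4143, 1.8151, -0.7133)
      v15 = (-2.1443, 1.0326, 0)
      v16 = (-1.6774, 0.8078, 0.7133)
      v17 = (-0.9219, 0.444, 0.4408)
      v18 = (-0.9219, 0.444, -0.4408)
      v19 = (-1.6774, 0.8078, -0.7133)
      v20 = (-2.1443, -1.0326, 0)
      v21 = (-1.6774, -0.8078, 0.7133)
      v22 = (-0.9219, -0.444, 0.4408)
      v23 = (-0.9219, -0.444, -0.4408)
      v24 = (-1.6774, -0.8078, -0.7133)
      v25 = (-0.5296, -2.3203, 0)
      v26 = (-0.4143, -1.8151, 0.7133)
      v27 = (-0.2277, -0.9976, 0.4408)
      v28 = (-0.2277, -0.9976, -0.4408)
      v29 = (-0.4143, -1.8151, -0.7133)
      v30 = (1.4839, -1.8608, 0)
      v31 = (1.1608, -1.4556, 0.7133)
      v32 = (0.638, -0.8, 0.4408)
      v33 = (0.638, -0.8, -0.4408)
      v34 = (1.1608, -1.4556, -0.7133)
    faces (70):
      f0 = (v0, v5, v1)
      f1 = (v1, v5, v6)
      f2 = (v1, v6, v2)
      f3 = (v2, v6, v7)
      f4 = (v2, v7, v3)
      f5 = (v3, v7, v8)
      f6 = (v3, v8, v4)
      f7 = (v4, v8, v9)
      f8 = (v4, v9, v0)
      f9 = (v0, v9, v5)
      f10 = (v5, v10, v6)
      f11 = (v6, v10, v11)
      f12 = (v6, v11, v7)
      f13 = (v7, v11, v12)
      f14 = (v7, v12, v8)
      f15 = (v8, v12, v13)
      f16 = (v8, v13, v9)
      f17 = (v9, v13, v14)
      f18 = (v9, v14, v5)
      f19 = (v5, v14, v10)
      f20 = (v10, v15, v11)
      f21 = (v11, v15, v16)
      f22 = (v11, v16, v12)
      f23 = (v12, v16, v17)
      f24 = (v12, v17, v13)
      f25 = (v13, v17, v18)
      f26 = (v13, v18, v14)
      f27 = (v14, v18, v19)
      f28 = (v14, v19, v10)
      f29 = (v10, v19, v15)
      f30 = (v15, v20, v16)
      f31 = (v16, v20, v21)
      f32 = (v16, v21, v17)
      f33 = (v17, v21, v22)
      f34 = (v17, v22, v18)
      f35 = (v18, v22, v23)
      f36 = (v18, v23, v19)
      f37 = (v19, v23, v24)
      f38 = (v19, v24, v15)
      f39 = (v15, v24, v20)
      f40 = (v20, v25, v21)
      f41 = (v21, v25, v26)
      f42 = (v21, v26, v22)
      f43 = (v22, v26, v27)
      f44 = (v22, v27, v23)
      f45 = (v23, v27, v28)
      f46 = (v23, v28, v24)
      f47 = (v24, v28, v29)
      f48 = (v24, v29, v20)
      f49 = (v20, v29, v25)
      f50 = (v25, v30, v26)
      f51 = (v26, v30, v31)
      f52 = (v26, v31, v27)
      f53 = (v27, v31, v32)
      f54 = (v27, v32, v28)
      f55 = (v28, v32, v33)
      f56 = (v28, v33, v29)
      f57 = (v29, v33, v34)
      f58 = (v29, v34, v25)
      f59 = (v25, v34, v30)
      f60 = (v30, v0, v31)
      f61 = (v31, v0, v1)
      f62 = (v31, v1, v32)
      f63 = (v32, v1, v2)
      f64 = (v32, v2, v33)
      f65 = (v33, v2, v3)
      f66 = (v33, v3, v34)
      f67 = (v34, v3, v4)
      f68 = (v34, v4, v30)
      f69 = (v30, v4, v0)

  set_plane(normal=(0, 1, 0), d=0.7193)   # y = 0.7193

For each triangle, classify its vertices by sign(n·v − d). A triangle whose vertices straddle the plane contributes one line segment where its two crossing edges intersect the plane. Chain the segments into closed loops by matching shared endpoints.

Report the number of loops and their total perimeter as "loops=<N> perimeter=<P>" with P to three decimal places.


Straddling triangles (22 of 70):
  (v0,v5,v1) [-+-] → (2.03361, 0.7193, 0)–(1.71572, 0.7193, 0.437571)  len=0.5409
  (v1,v5,v6) [-++] → (1.71572, 0.7193, 0.437571)–(1.51539, 0.7193, 0.7133)  len=0.3408
  (v1,v6,v2) [-+-] → (1.51539, 0.7193, 0.7133)–(1.0912, 0.7193, 0.575459)  len=0.4460
  (v2,v6,v7) [-++] → (1.0912, 0.7193, 0.575459)–(0.676857, 0.7193, 0.4408)  len=0.4357
  (v2,v7,v3) [-+-] → (0.676857, 0.7193, 0.4408)–(0.676857, 0.7193, 0.351869)  len=0.0889
  (v3,v7,v8) [-++] → (0.676857, 0.7193, 0.351869)–(0.676857, 0.7193, -0.4408)  len=0.7927
  (v3,v8,v4) [-+-] → (0.676857, 0.7193, -0.4408)–(0.761451, 0.7193, -0.468288)  len=0.0889
  (v4,v8,v9) [-++] → (0.761451, 0.7193, -0.468288)–(1.51539, 0.7193, -0.7133)  len=0.7928
  (v4,v9,v0) [-+-] → (1.51539, 0.7193, -0.7133)–(1.77752, 0.7193, -0.352485)  len=0.4460
  (v0,v9,v5) [-++] → (1.77752, 0.7193, -0.352485)–(2.03361, 0.7193, 0)  len=0.4357
  (v12,v16,v17) [++-] → (-1.49361, 0.7193, 0.64701)–(-0.576681, 0.7193, 0.4408)  len=0.9398
  (v12,v17,v13) [+-+] → (-0.576681, 0.7193, 0.4408)–(-0.576681, 0.7193, 0.00238873)  len=0.4384
  (v13,v17,v18) [+--] → (-0.576681, 0.7193, 0.00238873)–(-0.576681, 0.7193, -0.4408)  len=0.4432
  (v13,v18,v14) [+-+] → (-0.576681, 0.7193, -0.4408)–(-0.81998, 0.7193, -0.495515)  len=0.2494
  (v14,v18,v19) [+-+] → (-0.81998, 0.7193, -0.495515)–(-1.49361, 0.7193, -0.64701)  len=0.6905
  (v15,v20,v16) [+-+] → (-2.1443, 0.7193, 0)–(-1.69985, 0.7193, 0.678999)  len=0.8115
  (v16,v20,v21) [+--] → (-1.69985, 0.7193, 0.678999)–(-1.6774, 0.7193, 0.7133)  len=0.0410
  (v16,v21,v17) [+--] → (-1.6774, 0.7193, 0.7133)–(-1.49361, 0.7193, 0.64701)  len=0.1954
  (v18,v23,v19) [--+] → (-1.62399, 0.7193, -0.694035)–(-1.49361, 0.7193, -0.64701)  len=0.1386
  (v19,v23,v24) [+--] → (-1.62399, 0.7193, -0.694035)–(-1.6774, 0.7193, -0.7133)  len=0.0568
  (v19,v24,v15) [+-+] → (-1.6774, 0.7193, -0.7133)–(-2.06482, 0.7193, -0.121428)  len=0.7074
  (v15,v24,v20) [+--] → (-2.06482, 0.7193, -0.121428)–(-2.1443, 0.7193, 0)  len=0.1451

Chained into 2 loop(s):
  loop 1: 10 segments, perimeter = 4.4083
  loop 2: 12 segments, perimeter = 4.8571
Total perimeter = 9.265

loops=2 perimeter=9.265


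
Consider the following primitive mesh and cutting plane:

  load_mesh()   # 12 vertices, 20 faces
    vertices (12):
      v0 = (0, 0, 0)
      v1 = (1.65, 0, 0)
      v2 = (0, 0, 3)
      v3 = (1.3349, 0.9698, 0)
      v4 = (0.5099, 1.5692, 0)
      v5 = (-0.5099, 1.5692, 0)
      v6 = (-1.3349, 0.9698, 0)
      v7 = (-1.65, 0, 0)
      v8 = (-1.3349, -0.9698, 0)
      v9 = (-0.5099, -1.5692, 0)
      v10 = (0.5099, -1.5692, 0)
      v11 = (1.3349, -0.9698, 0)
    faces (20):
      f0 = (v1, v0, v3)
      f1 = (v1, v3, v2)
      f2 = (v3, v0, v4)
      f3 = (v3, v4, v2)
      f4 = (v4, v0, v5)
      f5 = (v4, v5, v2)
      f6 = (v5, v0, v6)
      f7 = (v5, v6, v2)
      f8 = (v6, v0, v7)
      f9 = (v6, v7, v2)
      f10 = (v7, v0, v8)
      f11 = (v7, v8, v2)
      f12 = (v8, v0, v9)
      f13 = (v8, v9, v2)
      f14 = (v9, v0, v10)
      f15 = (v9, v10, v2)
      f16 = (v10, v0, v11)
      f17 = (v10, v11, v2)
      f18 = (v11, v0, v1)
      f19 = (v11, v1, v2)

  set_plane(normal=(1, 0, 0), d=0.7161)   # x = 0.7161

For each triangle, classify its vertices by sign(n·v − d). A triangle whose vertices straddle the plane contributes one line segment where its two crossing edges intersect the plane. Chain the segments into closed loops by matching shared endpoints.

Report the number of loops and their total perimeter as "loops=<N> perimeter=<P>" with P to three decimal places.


Straddling triangles (8 of 20):
  (v1,v0,v3) [+-+] → (0.7161, 0, 0)–(0.7161, 0.520244, 0)  len=0.5202
  (v1,v3,v2) [++-] → (0.7161, 0.520244, 1.39067)–(0.7161, 0, 1.698)  len=0.6042
  (v3,v0,v4) [+--] → (0.7161, 0.520244, 0)–(0.7161, 1.41939, 0)  len=0.8991
  (v3,v4,v2) [+--] → (0.7161, 1.41939, 0)–(0.7161, 0.520244, 1.39067)  len=1.6560
  (v10,v0,v11) [--+] → (0.7161, -0.520244, 0)–(0.7161, -1.41939, 0)  len=0.8991
  (v10,v11,v2) [-+-] → (0.7161, -1.41939, 0)–(0.7161, -0.520244, 1.39067)  len=1.6560
  (v11,v0,v1) [+-+] → (0.7161, -0.520244, 0)–(0.7161, 0, 0)  len=0.5202
  (v11,v1,v2) [++-] → (0.7161, 0, 1.698)–(0.7161, -0.520244, 1.39067)  len=0.6042

Chained into 1 loop(s):
  loop 1: 8 segments, perimeter = 7.3593
Total perimeter = 7.359

loops=1 perimeter=7.359


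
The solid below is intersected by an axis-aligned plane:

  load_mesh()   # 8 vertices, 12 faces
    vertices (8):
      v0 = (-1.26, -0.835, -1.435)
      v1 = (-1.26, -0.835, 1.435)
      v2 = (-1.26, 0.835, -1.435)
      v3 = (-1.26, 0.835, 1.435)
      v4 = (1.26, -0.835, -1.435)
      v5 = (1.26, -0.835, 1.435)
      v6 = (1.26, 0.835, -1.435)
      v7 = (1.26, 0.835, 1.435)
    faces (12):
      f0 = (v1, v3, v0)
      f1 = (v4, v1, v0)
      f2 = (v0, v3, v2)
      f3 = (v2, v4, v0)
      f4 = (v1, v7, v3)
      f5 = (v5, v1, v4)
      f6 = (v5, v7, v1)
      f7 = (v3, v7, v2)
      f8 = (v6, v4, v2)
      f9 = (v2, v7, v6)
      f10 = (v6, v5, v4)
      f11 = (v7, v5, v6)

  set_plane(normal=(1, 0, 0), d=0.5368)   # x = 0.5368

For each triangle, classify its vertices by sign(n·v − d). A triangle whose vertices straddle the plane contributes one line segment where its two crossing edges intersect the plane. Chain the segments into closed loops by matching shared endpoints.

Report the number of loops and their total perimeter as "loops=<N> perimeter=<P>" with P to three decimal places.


Straddling triangles (8 of 12):
  (v4,v1,v0) [+--] → (0.5368, -0.835, -0.611356)–(0.5368, -0.835, -1.435)  len=0.8236
  (v2,v4,v0) [-+-] → (0.5368, -0.355737, -1.435)–(0.5368, -0.835, -1.435)  len=0.4793
  (v1,v7,v3) [-+-] → (0.5368, 0.355737, 1.435)–(0.5368, 0.835, 1.435)  len=0.4793
  (v5,v1,v4) [+-+] → (0.5368, -0.835, 1.435)–(0.5368, -0.835, -0.611356)  len=2.0464
  (v5,v7,v1) [++-] → (0.5368, 0.355737, 1.435)–(0.5368, -0.835, 1.435)  len=1.1907
  (v3,v7,v2) [-+-] → (0.5368, 0.835, 1.435)–(0.5368, 0.835, 0.611356)  len=0.8236
  (v6,v4,v2) [++-] → (0.5368, -0.355737, -1.435)–(0.5368, 0.835, -1.435)  len=1.1907
  (v2,v7,v6) [-++] → (0.5368, 0.835, 0.611356)–(0.5368, 0.835, -1.435)  len=2.0464

Chained into 1 loop(s):
  loop 1: 8 segments, perimeter = 9.0800
Total perimeter = 9.080

loops=1 perimeter=9.080


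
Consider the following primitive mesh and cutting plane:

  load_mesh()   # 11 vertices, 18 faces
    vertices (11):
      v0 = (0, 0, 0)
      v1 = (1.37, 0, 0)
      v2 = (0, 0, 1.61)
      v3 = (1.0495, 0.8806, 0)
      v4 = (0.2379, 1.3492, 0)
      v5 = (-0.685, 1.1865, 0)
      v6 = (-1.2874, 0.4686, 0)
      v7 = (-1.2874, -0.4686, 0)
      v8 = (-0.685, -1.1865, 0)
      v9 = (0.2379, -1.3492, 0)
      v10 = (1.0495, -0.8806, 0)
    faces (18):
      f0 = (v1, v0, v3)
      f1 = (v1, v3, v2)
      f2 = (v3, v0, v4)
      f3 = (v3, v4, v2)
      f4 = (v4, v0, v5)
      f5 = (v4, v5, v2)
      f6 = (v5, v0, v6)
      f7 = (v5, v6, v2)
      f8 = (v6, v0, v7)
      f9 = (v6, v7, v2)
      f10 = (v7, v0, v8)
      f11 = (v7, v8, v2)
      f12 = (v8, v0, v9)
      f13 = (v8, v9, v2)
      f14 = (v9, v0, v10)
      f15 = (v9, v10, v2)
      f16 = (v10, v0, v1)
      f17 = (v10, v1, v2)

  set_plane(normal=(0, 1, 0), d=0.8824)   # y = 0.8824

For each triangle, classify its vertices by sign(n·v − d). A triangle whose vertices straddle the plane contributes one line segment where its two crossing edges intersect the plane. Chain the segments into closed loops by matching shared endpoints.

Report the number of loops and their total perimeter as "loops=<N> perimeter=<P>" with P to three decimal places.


Straddling triangles (6 of 18):
  (v3,v0,v4) [--+] → (0.155591, 0.8824, 0)–(1.04638, 0.8824, 0)  len=0.8908
  (v3,v4,v2) [-+-] → (1.04638, 0.8824, 0)–(0.155591, 0.8824, 0.557032)  len=1.0506
  (v4,v0,v5) [+-+] → (0.155591, 0.8824, 0)–(-0.509434, 0.8824, 0)  len=0.6650
  (v4,v5,v2) [++-] → (-0.509434, 0.8824, 0.412643)–(0.155591, 0.8824, 0.557032)  len=0.6805
  (v5,v0,v6) [+--] → (-0.509434, 0.8824, 0)–(-0.940175, 0.8824, 0)  len=0.4307
  (v5,v6,v2) [+--] → (-0.940175, 0.8824, 0)–(-0.509434, 0.8824, 0.412643)  len=0.5965

Chained into 1 loop(s):
  loop 1: 6 segments, perimeter = 4.3142
Total perimeter = 4.314

loops=1 perimeter=4.314


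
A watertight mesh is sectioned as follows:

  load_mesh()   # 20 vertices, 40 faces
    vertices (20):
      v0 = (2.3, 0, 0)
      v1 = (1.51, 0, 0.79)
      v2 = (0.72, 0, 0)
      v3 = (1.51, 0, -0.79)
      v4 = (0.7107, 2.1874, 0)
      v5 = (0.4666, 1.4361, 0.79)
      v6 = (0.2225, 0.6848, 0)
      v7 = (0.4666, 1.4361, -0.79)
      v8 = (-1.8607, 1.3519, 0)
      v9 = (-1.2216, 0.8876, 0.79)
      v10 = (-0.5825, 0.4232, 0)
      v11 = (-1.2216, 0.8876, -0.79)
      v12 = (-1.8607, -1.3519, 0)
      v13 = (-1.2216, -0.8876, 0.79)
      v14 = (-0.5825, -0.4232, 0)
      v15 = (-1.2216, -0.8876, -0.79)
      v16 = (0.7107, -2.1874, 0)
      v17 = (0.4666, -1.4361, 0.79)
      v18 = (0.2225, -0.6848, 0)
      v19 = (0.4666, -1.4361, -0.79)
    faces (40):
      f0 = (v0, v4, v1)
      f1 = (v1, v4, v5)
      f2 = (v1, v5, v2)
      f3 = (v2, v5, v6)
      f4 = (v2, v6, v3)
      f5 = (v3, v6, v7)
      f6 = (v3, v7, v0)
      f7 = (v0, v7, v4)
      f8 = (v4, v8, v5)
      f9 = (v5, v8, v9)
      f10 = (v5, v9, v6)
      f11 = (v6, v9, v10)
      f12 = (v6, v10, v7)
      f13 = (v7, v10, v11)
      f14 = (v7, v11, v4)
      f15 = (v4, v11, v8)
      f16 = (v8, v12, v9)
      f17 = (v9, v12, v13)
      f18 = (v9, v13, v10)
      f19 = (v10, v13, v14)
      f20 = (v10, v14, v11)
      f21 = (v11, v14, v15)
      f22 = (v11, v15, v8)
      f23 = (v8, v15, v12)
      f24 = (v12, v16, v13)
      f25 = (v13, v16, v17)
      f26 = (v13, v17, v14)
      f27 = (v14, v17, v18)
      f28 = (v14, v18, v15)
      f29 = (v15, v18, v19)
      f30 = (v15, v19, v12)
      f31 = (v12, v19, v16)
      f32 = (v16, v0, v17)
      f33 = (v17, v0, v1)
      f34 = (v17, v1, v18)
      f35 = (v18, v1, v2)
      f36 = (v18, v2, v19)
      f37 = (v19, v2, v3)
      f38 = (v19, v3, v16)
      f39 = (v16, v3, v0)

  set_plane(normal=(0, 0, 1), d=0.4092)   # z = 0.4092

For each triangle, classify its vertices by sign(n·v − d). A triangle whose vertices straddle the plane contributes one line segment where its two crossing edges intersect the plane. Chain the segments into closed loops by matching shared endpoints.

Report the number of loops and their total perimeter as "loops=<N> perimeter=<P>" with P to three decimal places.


Straddling triangles (20 of 40):
  (v0,v4,v1) [--+] → (1.12472, 1.05438, 0.4092)–(1.8908, 0, 0.4092)  len=1.3033
  (v1,v4,v5) [+-+] → (1.12472, 1.05438, 0.4092)–(0.584262, 1.79825, 0.4092)  len=0.9195
  (v1,v5,v2) [++-] → (0.588745, 0.743863, 0.4092)–(1.1292, 0, 0.4092)  len=0.9195
  (v2,v5,v6) [-+-] → (0.588745, 0.743863, 0.4092)–(0.348938, 1.07395, 0.4092)  len=0.4080
  (v4,v8,v5) [--+] → (-0.655218, 1.39551, 0.4092)–(0.584262, 1.79825, 0.4092)  len=1.3033
  (v5,v8,v9) [+-+] → (-0.655218, 1.39551, 0.4092)–(-1.52966, 1.1114, 0.4092)  len=0.9194
  (v5,v9,v6) [++-] → (-0.525507, 0.789845, 0.4092)–(0.348938, 1.07395, 0.4092)  len=0.9194
  (v6,v9,v10) [-+-] → (-0.525507, 0.789845, 0.4092)–(-0.913538, 0.663747, 0.4092)  len=0.4080
  (v8,v12,v9) [--+] → (-1.52966, -0.191896, 0.4092)–(-1.52966, 1.1114, 0.4092)  len=1.3033
  (v9,v12,v13) [+-+] → (-1.52966, -0.191896, 0.4092)–(-1.52966, -1.1114, 0.4092)  len=0.9195
  (v9,v13,v10) [++-] → (-0.913538, -0.255761, 0.4092)–(-0.913538, 0.663747, 0.4092)  len=0.9195
  (v10,v13,v14) [-+-] → (-0.913538, -0.255761, 0.4092)–(-0.913538, -0.663747, 0.4092)  len=0.4080
  (v12,v16,v13) [--+] → (-0.290182, -1.51414, 0.4092)–(-1.52966, -1.1114, 0.4092)  len=1.3033
  (v13,v16,v17) [+-+] → (-0.290182, -1.51414, 0.4092)–(0.584262, -1.79825, 0.4092)  len=0.9194
  (v13,v17,v14) [++-] → (-0.0390928, -0.947857, 0.4092)–(-0.913538, -0.663747, 0.4092)  len=0.9194
  (v14,v17,v18) [-+-] → (-0.0390928, -0.947857, 0.4092)–(0.348938, -1.07395, 0.4092)  len=0.4080
  (v16,v0,v17) [--+] → (1.35035, -0.743863, 0.4092)–(0.584262, -1.79825, 0.4092)  len=1.3033
  (v17,v0,v1) [+-+] → (1.35035, -0.743863, 0.4092)–(1.8908, 0, 0.4092)  len=0.9195
  (v17,v1,v18) [++-] → (0.889392, -0.330091, 0.4092)–(0.348938, -1.07395, 0.4092)  len=0.9195
  (v18,v1,v2) [-+-] → (0.889392, -0.330091, 0.4092)–(1.1292, 0, 0.4092)  len=0.4080

Chained into 2 loop(s):
  loop 1: 10 segments, perimeter = 11.1138
  loop 2: 10 segments, perimeter = 6.6373
Total perimeter = 17.751

loops=2 perimeter=17.751


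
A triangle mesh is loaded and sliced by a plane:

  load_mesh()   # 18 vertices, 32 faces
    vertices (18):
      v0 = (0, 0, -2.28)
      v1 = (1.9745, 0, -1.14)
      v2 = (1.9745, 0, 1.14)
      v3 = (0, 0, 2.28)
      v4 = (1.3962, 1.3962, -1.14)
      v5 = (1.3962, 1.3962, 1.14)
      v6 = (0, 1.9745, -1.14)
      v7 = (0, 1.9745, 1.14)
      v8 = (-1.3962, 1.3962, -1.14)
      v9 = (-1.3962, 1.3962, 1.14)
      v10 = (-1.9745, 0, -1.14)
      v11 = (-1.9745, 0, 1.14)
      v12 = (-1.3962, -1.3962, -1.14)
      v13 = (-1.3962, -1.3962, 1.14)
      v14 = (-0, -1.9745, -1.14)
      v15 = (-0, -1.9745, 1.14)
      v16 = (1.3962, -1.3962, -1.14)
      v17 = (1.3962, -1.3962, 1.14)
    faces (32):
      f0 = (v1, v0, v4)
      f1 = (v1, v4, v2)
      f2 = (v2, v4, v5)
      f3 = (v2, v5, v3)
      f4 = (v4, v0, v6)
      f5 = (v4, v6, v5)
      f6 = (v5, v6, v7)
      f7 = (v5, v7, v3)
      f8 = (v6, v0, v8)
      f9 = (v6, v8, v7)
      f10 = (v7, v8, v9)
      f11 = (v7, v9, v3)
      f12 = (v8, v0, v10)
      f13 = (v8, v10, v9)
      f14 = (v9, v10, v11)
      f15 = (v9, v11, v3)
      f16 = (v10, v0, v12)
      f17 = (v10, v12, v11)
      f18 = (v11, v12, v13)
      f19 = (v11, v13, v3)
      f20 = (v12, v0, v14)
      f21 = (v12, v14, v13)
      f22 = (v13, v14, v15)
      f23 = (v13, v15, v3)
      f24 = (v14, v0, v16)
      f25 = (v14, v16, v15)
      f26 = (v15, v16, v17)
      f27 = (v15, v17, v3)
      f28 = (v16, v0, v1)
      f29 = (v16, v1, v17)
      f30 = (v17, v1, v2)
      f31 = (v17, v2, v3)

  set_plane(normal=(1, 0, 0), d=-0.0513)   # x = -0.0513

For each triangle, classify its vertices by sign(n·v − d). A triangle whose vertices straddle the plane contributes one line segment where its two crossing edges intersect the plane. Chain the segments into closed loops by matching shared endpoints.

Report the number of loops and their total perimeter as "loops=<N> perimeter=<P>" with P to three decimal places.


Straddling triangles (12 of 32):
  (v6,v0,v8) [++-] → (-0.0513, 0.0513, -2.23811)–(-0.0513, 1.95325, -1.14)  len=2.1962
  (v6,v8,v7) [+-+] → (-0.0513, 1.95325, -1.14)–(-0.0513, 1.95325, 1.05623)  len=2.1962
  (v7,v8,v9) [+--] → (-0.0513, 1.95325, 1.05623)–(-0.0513, 1.95325, 1.14)  len=0.0838
  (v7,v9,v3) [+-+] → (-0.0513, 1.95325, 1.14)–(-0.0513, 0.0513, 2.23811)  len=2.1962
  (v8,v0,v10) [-+-] → (-0.0513, 0.0513, -2.23811)–(-0.0513, 0, -2.25038)  len=0.0527
  (v9,v11,v3) [--+] → (-0.0513, 0, 2.25038)–(-0.0513, 0.0513, 2.23811)  len=0.0527
  (v10,v0,v12) [-+-] → (-0.0513, 0, -2.25038)–(-0.0513, -0.0513, -2.23811)  len=0.0527
  (v11,v13,v3) [--+] → (-0.0513, -0.0513, 2.23811)–(-0.0513, 0, 2.25038)  len=0.0527
  (v12,v0,v14) [-++] → (-0.0513, -0.0513, -2.23811)–(-0.0513, -1.95325, -1.14)  len=2.1962
  (v12,v14,v13) [-+-] → (-0.0513, -1.95325, -1.14)–(-0.0513, -1.95325, -1.05623)  len=0.0838
  (v13,v14,v15) [-++] → (-0.0513, -1.95325, -1.05623)–(-0.0513, -1.95325, 1.14)  len=2.1962
  (v13,v15,v3) [-++] → (-0.0513, -1.95325, 1.14)–(-0.0513, -0.0513, 2.23811)  len=2.1962

Chained into 1 loop(s):
  loop 1: 12 segments, perimeter = 13.5558
Total perimeter = 13.556

loops=1 perimeter=13.556


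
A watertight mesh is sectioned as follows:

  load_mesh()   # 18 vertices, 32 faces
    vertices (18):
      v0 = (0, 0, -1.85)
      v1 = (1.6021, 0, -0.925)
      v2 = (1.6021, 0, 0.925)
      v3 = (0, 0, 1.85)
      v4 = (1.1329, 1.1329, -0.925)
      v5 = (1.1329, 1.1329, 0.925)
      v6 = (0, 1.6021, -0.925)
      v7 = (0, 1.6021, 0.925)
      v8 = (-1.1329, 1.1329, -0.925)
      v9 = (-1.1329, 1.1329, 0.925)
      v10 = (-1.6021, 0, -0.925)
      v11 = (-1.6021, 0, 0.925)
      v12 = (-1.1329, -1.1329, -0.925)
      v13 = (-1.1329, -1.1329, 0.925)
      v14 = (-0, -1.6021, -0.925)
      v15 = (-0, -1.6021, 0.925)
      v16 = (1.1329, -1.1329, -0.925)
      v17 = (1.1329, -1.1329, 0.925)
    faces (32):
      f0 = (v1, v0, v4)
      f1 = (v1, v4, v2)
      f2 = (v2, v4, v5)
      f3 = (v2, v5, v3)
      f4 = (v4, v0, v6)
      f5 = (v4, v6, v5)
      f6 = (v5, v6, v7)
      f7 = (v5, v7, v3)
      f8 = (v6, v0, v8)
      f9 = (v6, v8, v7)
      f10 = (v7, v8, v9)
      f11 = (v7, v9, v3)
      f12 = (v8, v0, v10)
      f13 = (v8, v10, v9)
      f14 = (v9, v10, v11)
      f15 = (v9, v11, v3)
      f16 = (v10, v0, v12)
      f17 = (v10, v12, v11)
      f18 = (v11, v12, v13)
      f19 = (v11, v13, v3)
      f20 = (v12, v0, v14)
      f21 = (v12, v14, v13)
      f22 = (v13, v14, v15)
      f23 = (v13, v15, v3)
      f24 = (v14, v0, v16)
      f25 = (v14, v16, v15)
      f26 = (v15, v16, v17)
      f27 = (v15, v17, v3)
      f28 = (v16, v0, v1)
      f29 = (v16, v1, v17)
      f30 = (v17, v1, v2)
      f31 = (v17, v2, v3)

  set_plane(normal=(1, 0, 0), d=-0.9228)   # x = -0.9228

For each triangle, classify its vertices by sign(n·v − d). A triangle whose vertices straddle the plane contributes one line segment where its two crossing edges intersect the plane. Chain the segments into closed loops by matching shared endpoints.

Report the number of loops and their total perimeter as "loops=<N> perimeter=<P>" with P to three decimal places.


loops=1 perimeter=8.868

Straddling triangles (12 of 32):
  (v6,v0,v8) [++-] → (-0.9228, 0.9228, -1.09654)–(-0.9228, 1.21991, -0.925)  len=0.3431
  (v6,v8,v7) [+-+] → (-0.9228, 1.21991, -0.925)–(-0.9228, 1.21991, -0.581911)  len=0.3431
  (v7,v8,v9) [+--] → (-0.9228, 1.21991, -0.581911)–(-0.9228, 1.21991, 0.925)  len=1.5069
  (v7,v9,v3) [+-+] → (-0.9228, 1.21991, 0.925)–(-0.9228, 0.9228, 1.09654)  len=0.3431
  (v8,v0,v10) [-+-] → (-0.9228, 0.9228, -1.09654)–(-0.9228, 0, -1.31721)  len=0.9488
  (v9,v11,v3) [--+] → (-0.9228, 0, 1.31721)–(-0.9228, 0.9228, 1.09654)  len=0.9488
  (v10,v0,v12) [-+-] → (-0.9228, 0, -1.31721)–(-0.9228, -0.9228, -1.09654)  len=0.9488
  (v11,v13,v3) [--+] → (-0.9228, -0.9228, 1.09654)–(-0.9228, 0, 1.31721)  len=0.9488
  (v12,v0,v14) [-++] → (-0.9228, -0.9228, -1.09654)–(-0.9228, -1.21991, -0.925)  len=0.3431
  (v12,v14,v13) [-+-] → (-0.9228, -1.21991, -0.925)–(-0.9228, -1.21991, 0.581911)  len=1.5069
  (v13,v14,v15) [-++] → (-0.9228, -1.21991, 0.581911)–(-0.9228, -1.21991, 0.925)  len=0.3431
  (v13,v15,v3) [-++] → (-0.9228, -1.21991, 0.925)–(-0.9228, -0.9228, 1.09654)  len=0.3431

Chained into 1 loop(s):
  loop 1: 12 segments, perimeter = 8.8676
Total perimeter = 8.868


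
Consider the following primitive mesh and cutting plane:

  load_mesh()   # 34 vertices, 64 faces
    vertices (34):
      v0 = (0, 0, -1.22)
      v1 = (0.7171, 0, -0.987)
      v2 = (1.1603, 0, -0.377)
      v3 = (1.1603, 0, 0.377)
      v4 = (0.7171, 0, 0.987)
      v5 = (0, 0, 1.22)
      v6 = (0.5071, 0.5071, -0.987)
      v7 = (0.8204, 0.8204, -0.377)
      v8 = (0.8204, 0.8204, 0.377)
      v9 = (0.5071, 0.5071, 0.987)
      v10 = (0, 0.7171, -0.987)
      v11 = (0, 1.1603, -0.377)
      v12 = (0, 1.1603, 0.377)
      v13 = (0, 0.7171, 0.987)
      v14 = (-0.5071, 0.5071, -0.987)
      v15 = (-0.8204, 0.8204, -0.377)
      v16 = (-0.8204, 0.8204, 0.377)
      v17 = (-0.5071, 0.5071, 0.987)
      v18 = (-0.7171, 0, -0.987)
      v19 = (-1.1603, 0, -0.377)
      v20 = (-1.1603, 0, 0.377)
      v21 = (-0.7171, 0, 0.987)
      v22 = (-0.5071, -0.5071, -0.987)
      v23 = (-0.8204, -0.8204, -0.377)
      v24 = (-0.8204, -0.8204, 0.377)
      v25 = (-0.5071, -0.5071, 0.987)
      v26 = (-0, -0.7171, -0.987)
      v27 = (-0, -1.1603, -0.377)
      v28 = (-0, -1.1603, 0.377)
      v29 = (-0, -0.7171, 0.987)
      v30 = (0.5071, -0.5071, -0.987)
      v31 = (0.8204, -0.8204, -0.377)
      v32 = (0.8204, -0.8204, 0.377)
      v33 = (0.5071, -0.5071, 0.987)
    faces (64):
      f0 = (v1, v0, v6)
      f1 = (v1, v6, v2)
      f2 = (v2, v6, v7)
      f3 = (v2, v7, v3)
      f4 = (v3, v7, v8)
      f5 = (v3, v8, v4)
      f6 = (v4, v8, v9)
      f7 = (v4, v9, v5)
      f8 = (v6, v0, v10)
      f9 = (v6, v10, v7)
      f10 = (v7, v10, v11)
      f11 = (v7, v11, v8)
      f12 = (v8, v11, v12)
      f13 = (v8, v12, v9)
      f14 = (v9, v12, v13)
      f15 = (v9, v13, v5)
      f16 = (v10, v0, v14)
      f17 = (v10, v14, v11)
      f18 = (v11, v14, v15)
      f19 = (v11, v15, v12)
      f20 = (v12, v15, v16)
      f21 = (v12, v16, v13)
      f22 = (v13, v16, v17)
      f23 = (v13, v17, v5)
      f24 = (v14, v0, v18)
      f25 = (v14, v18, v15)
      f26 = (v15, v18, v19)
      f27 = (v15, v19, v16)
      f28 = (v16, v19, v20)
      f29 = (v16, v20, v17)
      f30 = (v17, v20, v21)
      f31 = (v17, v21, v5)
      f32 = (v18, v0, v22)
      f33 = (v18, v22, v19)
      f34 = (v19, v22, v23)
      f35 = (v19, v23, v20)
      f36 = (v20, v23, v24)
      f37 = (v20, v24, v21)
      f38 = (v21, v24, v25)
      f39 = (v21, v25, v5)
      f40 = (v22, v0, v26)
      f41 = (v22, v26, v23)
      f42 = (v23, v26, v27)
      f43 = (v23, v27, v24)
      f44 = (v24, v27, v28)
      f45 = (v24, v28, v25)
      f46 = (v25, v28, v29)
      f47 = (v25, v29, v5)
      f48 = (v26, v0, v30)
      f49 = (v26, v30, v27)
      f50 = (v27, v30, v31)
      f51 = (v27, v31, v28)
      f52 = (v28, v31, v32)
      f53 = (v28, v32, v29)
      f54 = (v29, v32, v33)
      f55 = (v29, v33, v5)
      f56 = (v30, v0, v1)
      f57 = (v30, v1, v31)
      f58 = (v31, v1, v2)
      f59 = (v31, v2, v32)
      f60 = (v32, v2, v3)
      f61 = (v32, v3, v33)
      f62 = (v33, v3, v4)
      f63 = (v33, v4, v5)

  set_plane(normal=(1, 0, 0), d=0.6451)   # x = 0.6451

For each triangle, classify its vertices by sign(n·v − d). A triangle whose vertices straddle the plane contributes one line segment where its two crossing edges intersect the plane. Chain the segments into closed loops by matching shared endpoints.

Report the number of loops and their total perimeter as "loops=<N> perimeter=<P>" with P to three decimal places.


Straddling triangles (20 of 64):
  (v1,v0,v6) [+--] → (0.6451, 0, -1.01039)–(0.6451, 0.173863, -0.987)  len=0.1754
  (v1,v6,v2) [+-+] → (0.6451, 0.173863, -0.987)–(0.6451, 0.399966, -0.858127)  len=0.2603
  (v2,v6,v7) [+-+] → (0.6451, 0.399966, -0.858127)–(0.6451, 0.6451, -0.718312)  len=0.2822
  (v4,v8,v9) [++-] → (0.6451, 0.6451, 0.718312)–(0.6451, 0.173863, 0.987)  len=0.5425
  (v4,v9,v5) [+--] → (0.6451, 0.173863, 0.987)–(0.6451, 0, 1.01039)  len=0.1754
  (v6,v10,v7) [--+] → (0.6451, 0.798327, -0.507343)–(0.6451, 0.6451, -0.718312)  len=0.2607
  (v7,v10,v11) [+--] → (0.6451, 0.798327, -0.507343)–(0.6451, 0.893029, -0.377)  len=0.1611
  (v7,v11,v8) [+-+] → (0.6451, 0.893029, -0.377)–(0.6451, 0.893029, 0.215888)  len=0.5929
  (v8,v11,v12) [+--] → (0.6451, 0.893029, 0.215888)–(0.6451, 0.893029, 0.377)  len=0.1611
  (v8,v12,v9) [+--] → (0.6451, 0.893029, 0.377)–(0.6451, 0.6451, 0.718312)  len=0.4219
  (v27,v30,v31) [--+] → (0.6451, -0.6451, -0.718312)–(0.6451, -0.893029, -0.377)  len=0.4219
  (v27,v31,v28) [-+-] → (0.6451, -0.893029, -0.377)–(0.6451, -0.893029, -0.215888)  len=0.1611
  (v28,v31,v32) [-++] → (0.6451, -0.893029, -0.215888)–(0.6451, -0.893029, 0.377)  len=0.5929
  (v28,v32,v29) [-+-] → (0.6451, -0.893029, 0.377)–(0.6451, -0.798327, 0.507343)  len=0.1611
  (v29,v32,v33) [-+-] → (0.6451, -0.798327, 0.507343)–(0.6451, -0.6451, 0.718312)  len=0.2607
  (v30,v0,v1) [--+] → (0.6451, 0, -1.01039)–(0.6451, -0.173863, -0.987)  len=0.1754
  (v30,v1,v31) [-++] → (0.6451, -0.173863, -0.987)–(0.6451, -0.6451, -0.718312)  len=0.5425
  (v32,v3,v33) [++-] → (0.6451, -0.399966, 0.858127)–(0.6451, -0.6451, 0.718312)  len=0.2822
  (v33,v3,v4) [-++] → (0.6451, -0.399966, 0.858127)–(0.6451, -0.173863, 0.987)  len=0.2603
  (v33,v4,v5) [-+-] → (0.6451, -0.173863, 0.987)–(0.6451, 0, 1.01039)  len=0.1754

Chained into 1 loop(s):
  loop 1: 20 segments, perimeter = 6.0670
Total perimeter = 6.067

loops=1 perimeter=6.067


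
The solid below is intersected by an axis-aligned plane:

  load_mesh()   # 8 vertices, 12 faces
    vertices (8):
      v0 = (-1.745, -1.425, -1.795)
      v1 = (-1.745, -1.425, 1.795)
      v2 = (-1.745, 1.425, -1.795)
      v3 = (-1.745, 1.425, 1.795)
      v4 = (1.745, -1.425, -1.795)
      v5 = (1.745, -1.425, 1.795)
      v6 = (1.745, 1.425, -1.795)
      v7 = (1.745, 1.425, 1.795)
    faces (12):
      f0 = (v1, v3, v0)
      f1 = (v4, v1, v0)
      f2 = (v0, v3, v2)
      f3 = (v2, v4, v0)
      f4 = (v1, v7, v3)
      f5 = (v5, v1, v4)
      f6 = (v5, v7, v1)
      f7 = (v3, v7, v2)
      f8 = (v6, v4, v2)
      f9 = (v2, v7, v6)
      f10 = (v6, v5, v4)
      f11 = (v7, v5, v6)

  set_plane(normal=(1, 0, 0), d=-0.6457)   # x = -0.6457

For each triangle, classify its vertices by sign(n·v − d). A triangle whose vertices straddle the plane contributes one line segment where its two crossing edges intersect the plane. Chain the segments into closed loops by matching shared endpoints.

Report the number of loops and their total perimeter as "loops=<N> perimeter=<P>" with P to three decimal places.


loops=1 perimeter=12.880

Straddling triangles (8 of 12):
  (v4,v1,v0) [+--] → (-0.6457, -1.425, 0.664201)–(-0.6457, -1.425, -1.795)  len=2.4592
  (v2,v4,v0) [-+-] → (-0.6457, 0.527291, -1.795)–(-0.6457, -1.425, -1.795)  len=1.9523
  (v1,v7,v3) [-+-] → (-0.6457, -0.527291, 1.795)–(-0.6457, 1.425, 1.795)  len=1.9523
  (v5,v1,v4) [+-+] → (-0.6457, -1.425, 1.795)–(-0.6457, -1.425, 0.664201)  len=1.1308
  (v5,v7,v1) [++-] → (-0.6457, -0.527291, 1.795)–(-0.6457, -1.425, 1.795)  len=0.8977
  (v3,v7,v2) [-+-] → (-0.6457, 1.425, 1.795)–(-0.6457, 1.425, -0.664201)  len=2.4592
  (v6,v4,v2) [++-] → (-0.6457, 0.527291, -1.795)–(-0.6457, 1.425, -1.795)  len=0.8977
  (v2,v7,v6) [-++] → (-0.6457, 1.425, -0.664201)–(-0.6457, 1.425, -1.795)  len=1.1308

Chained into 1 loop(s):
  loop 1: 8 segments, perimeter = 12.8800
Total perimeter = 12.880
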